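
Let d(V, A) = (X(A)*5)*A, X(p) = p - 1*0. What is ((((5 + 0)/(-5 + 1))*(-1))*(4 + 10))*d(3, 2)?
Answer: 350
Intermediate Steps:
X(p) = p (X(p) = p + 0 = p)
d(V, A) = 5*A² (d(V, A) = (A*5)*A = (5*A)*A = 5*A²)
((((5 + 0)/(-5 + 1))*(-1))*(4 + 10))*d(3, 2) = ((((5 + 0)/(-5 + 1))*(-1))*(4 + 10))*(5*2²) = (((5/(-4))*(-1))*14)*(5*4) = (((5*(-¼))*(-1))*14)*20 = (-5/4*(-1)*14)*20 = ((5/4)*14)*20 = (35/2)*20 = 350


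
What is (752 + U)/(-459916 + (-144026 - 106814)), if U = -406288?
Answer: 101384/177689 ≈ 0.57057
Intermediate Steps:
(752 + U)/(-459916 + (-144026 - 106814)) = (752 - 406288)/(-459916 + (-144026 - 106814)) = -405536/(-459916 - 250840) = -405536/(-710756) = -405536*(-1/710756) = 101384/177689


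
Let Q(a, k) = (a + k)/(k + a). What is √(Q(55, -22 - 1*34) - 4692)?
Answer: I*√4691 ≈ 68.491*I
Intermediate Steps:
Q(a, k) = 1 (Q(a, k) = (a + k)/(a + k) = 1)
√(Q(55, -22 - 1*34) - 4692) = √(1 - 4692) = √(-4691) = I*√4691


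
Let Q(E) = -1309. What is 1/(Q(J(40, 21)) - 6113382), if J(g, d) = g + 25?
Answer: -1/6114691 ≈ -1.6354e-7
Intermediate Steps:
J(g, d) = 25 + g
1/(Q(J(40, 21)) - 6113382) = 1/(-1309 - 6113382) = 1/(-6114691) = -1/6114691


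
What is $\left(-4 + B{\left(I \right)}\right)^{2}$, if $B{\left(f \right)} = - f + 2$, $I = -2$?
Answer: $0$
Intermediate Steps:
$B{\left(f \right)} = 2 - f$
$\left(-4 + B{\left(I \right)}\right)^{2} = \left(-4 + \left(2 - -2\right)\right)^{2} = \left(-4 + \left(2 + 2\right)\right)^{2} = \left(-4 + 4\right)^{2} = 0^{2} = 0$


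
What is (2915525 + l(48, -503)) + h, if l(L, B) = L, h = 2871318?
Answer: 5786891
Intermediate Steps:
(2915525 + l(48, -503)) + h = (2915525 + 48) + 2871318 = 2915573 + 2871318 = 5786891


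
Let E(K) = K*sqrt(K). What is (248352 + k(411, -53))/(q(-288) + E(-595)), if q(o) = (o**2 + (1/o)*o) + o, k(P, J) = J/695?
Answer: 14266977347659/4894763044180 + 20539945853*I*sqrt(595)/978952608836 ≈ 2.9147 + 0.5118*I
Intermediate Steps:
k(P, J) = J/695 (k(P, J) = J*(1/695) = J/695)
E(K) = K**(3/2)
q(o) = 1 + o + o**2 (q(o) = (o**2 + o/o) + o = (o**2 + 1) + o = (1 + o**2) + o = 1 + o + o**2)
(248352 + k(411, -53))/(q(-288) + E(-595)) = (248352 + (1/695)*(-53))/((1 - 288 + (-288)**2) + (-595)**(3/2)) = (248352 - 53/695)/((1 - 288 + 82944) - 595*I*sqrt(595)) = 172604587/(695*(82657 - 595*I*sqrt(595)))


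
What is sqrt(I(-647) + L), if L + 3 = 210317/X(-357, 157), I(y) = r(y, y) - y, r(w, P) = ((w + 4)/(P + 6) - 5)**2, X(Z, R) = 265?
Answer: sqrt(41943041790205)/169865 ≈ 38.126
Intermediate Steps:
r(w, P) = (-5 + (4 + w)/(6 + P))**2 (r(w, P) = ((4 + w)/(6 + P) - 5)**2 = (-5 + (4 + w)/(6 + P))**2)
I(y) = -y + (26 + 4*y)**2/(6 + y)**2 (I(y) = (26 - y + 5*y)**2/(6 + y)**2 - y = (26 + 4*y)**2/(6 + y)**2 - y = -y + (26 + 4*y)**2/(6 + y)**2)
L = 209522/265 (L = -3 + 210317/265 = 209522/265 ≈ 790.65)
sqrt(I(-647) + L) = sqrt((-1*(-647) + 4*(13 + 2*(-647))**2/(6 - 647)**2) + 209522/265) = sqrt((647 + 4*(13 - 1294)**2/(-641)**2) + 209522/265) = sqrt((647 + 4*(1/410881)*(-1281)**2) + 209522/265) = sqrt((647 + 4*(1/410881)*1640961) + 209522/265) = sqrt((647 + 6563844/410881) + 209522/265) = sqrt(272403851/410881 + 209522/265) = sqrt(158275629397/108883465) = sqrt(41943041790205)/169865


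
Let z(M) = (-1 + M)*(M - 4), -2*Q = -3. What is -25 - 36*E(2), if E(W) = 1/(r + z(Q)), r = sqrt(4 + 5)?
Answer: -319/7 ≈ -45.571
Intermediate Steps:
Q = 3/2 (Q = -1/2*(-3) = 3/2 ≈ 1.5000)
r = 3 (r = sqrt(9) = 3)
z(M) = (-1 + M)*(-4 + M)
E(W) = 4/7 (E(W) = 1/(3 + (4 + (3/2)**2 - 5*3/2)) = 1/(3 + (4 + 9/4 - 15/2)) = 1/(3 - 5/4) = 1/(7/4) = 4/7)
-25 - 36*E(2) = -25 - 36*4/7 = -25 - 144/7 = -319/7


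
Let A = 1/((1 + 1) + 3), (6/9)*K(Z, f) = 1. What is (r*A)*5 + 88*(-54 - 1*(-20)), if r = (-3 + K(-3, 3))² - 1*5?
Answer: -11979/4 ≈ -2994.8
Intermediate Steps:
K(Z, f) = 3/2 (K(Z, f) = (3/2)*1 = 3/2)
A = ⅕ (A = 1/(2 + 3) = 1/5 = ⅕ ≈ 0.20000)
r = -11/4 (r = (-3 + 3/2)² - 1*5 = (-3/2)² - 5 = 9/4 - 5 = -11/4 ≈ -2.7500)
(r*A)*5 + 88*(-54 - 1*(-20)) = -11/4*⅕*5 + 88*(-54 - 1*(-20)) = -11/20*5 + 88*(-54 + 20) = -11/4 + 88*(-34) = -11/4 - 2992 = -11979/4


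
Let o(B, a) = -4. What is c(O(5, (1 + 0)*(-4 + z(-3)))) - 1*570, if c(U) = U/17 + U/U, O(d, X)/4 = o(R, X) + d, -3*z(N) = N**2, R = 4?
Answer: -9669/17 ≈ -568.76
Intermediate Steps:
z(N) = -N**2/3
O(d, X) = -16 + 4*d (O(d, X) = 4*(-4 + d) = -16 + 4*d)
c(U) = 1 + U/17 (c(U) = U*(1/17) + 1 = U/17 + 1 = 1 + U/17)
c(O(5, (1 + 0)*(-4 + z(-3)))) - 1*570 = (1 + (-16 + 4*5)/17) - 1*570 = (1 + (-16 + 20)/17) - 570 = (1 + (1/17)*4) - 570 = (1 + 4/17) - 570 = 21/17 - 570 = -9669/17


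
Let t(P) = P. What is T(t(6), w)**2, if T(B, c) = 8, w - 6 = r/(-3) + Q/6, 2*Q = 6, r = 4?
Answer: 64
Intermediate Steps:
Q = 3 (Q = (1/2)*6 = 3)
w = 31/6 (w = 6 + (4/(-3) + 3/6) = 6 + (4*(-1/3) + 3*(1/6)) = 6 + (-4/3 + 1/2) = 6 - 5/6 = 31/6 ≈ 5.1667)
T(t(6), w)**2 = 8**2 = 64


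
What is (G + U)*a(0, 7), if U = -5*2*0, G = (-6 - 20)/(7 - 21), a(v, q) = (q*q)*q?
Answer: 637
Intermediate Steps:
a(v, q) = q³ (a(v, q) = q²*q = q³)
G = 13/7 (G = -26/(-14) = -26*(-1/14) = 13/7 ≈ 1.8571)
U = 0 (U = -10*0 = 0)
(G + U)*a(0, 7) = (13/7 + 0)*7³ = (13/7)*343 = 637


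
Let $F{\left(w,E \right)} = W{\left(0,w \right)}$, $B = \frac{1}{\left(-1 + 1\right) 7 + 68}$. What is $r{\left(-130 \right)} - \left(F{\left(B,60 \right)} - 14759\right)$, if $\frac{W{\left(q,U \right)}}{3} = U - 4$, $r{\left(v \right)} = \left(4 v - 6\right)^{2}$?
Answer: $\frac{19818393}{68} \approx 2.9145 \cdot 10^{5}$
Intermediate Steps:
$r{\left(v \right)} = \left(-6 + 4 v\right)^{2}$
$B = \frac{1}{68}$ ($B = \frac{1}{0 \cdot 7 + 68} = \frac{1}{0 + 68} = \frac{1}{68} \approx 0.014706$)
$W{\left(q,U \right)} = -12 + 3 U$ ($W{\left(q,U \right)} = 3 \left(U - 4\right) = 3 \left(-4 + U\right) = -12 + 3 U$)
$F{\left(w,E \right)} = -12 + 3 w$
$r{\left(-130 \right)} - \left(F{\left(B,60 \right)} - 14759\right) = 4 \left(-3 + 2 \left(-130\right)\right)^{2} - \left(\left(-12 + 3 \cdot \frac{1}{68}\right) - 14759\right) = 4 \left(-3 - 260\right)^{2} - \left(\left(-12 + \frac{3}{68}\right) - 14759\right) = 4 \left(-263\right)^{2} - \left(- \frac{813}{68} - 14759\right) = 4 \cdot 69169 - - \frac{1004425}{68} = 276676 + \frac{1004425}{68} = \frac{19818393}{68}$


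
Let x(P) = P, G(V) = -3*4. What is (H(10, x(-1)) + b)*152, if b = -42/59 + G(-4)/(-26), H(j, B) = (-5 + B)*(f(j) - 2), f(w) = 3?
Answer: -728688/767 ≈ -950.05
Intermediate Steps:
G(V) = -12
H(j, B) = -5 + B (H(j, B) = (-5 + B)*(3 - 2) = (-5 + B)*1 = -5 + B)
b = -192/767 (b = -42/59 - 12/(-26) = -42*1/59 - 12*(-1/26) = -42/59 + 6/13 = -192/767 ≈ -0.25033)
(H(10, x(-1)) + b)*152 = ((-5 - 1) - 192/767)*152 = (-6 - 192/767)*152 = -4794/767*152 = -728688/767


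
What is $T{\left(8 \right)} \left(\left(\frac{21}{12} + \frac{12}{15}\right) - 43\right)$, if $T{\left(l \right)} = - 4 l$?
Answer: $\frac{6472}{5} \approx 1294.4$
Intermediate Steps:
$T{\left(8 \right)} \left(\left(\frac{21}{12} + \frac{12}{15}\right) - 43\right) = \left(-4\right) 8 \left(\left(\frac{21}{12} + \frac{12}{15}\right) - 43\right) = - 32 \left(\left(21 \cdot \frac{1}{12} + 12 \cdot \frac{1}{15}\right) - 43\right) = - 32 \left(\left(\frac{7}{4} + \frac{4}{5}\right) - 43\right) = - 32 \left(\frac{51}{20} - 43\right) = \left(-32\right) \left(- \frac{809}{20}\right) = \frac{6472}{5}$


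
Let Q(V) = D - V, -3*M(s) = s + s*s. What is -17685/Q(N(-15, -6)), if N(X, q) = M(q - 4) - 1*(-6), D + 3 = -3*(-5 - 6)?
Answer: -655/2 ≈ -327.50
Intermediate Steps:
M(s) = -s/3 - s**2/3 (M(s) = -(s + s*s)/3 = -(s + s**2)/3 = -s/3 - s**2/3)
D = 30 (D = -3 - 3*(-5 - 6) = -3 - 3*(-11) = -3 + 33 = 30)
N(X, q) = 6 - (-4 + q)*(-3 + q)/3 (N(X, q) = -(q - 4)*(1 + (q - 4))/3 - 1*(-6) = -(-4 + q)*(1 + (-4 + q))/3 + 6 = -(-4 + q)*(-3 + q)/3 + 6 = 6 - (-4 + q)*(-3 + q)/3)
Q(V) = 30 - V
-17685/Q(N(-15, -6)) = -17685/(30 - (6 - (-4 - 6)*(-3 - 6)/3)) = -17685/(30 - (6 - 1/3*(-10)*(-9))) = -17685/(30 - (6 - 30)) = -17685/(30 - 1*(-24)) = -17685/(30 + 24) = -17685/54 = -17685*1/54 = -655/2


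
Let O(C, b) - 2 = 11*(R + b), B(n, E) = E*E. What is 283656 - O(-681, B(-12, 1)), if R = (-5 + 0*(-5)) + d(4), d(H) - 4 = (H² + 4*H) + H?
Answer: 283258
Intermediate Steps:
d(H) = 4 + H² + 5*H (d(H) = 4 + ((H² + 4*H) + H) = 4 + (H² + 5*H) = 4 + H² + 5*H)
R = 35 (R = (-5 + 0*(-5)) + (4 + 4² + 5*4) = (-5 + 0) + (4 + 16 + 20) = -5 + 40 = 35)
B(n, E) = E²
O(C, b) = 387 + 11*b (O(C, b) = 2 + 11*(35 + b) = 2 + (385 + 11*b) = 387 + 11*b)
283656 - O(-681, B(-12, 1)) = 283656 - (387 + 11*1²) = 283656 - (387 + 11*1) = 283656 - (387 + 11) = 283656 - 1*398 = 283656 - 398 = 283258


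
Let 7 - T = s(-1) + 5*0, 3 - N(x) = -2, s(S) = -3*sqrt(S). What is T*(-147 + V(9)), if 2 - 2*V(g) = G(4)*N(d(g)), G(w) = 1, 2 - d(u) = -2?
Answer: -2079/2 - 891*I/2 ≈ -1039.5 - 445.5*I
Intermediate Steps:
d(u) = 4 (d(u) = 2 - 1*(-2) = 2 + 2 = 4)
N(x) = 5 (N(x) = 3 - 1*(-2) = 3 + 2 = 5)
V(g) = -3/2 (V(g) = 1 - 5/2 = -3/2)
T = 7 + 3*I (T = 7 - (-3*I + 5*0) = 7 - (-3*I + 0) = 7 - (-3)*I = 7 + 3*I ≈ 7.0 + 3.0*I)
T*(-147 + V(9)) = (7 + 3*I)*(-147 - 3/2) = (7 + 3*I)*(-297/2) = -2079/2 - 891*I/2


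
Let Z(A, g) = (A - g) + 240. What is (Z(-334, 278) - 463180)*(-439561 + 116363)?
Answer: 149819079296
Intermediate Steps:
Z(A, g) = 240 + A - g
(Z(-334, 278) - 463180)*(-439561 + 116363) = ((240 - 334 - 1*278) - 463180)*(-439561 + 116363) = ((240 - 334 - 278) - 463180)*(-323198) = (-372 - 463180)*(-323198) = -463552*(-323198) = 149819079296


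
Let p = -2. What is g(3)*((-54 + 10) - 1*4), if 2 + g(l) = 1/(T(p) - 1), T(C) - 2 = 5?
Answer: 88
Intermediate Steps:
T(C) = 7 (T(C) = 2 + 5 = 7)
g(l) = -11/6 (g(l) = -2 + 1/(7 - 1) = -2 + 1/6 = -2 + ⅙ = -11/6)
g(3)*((-54 + 10) - 1*4) = -11*((-54 + 10) - 1*4)/6 = -11*(-44 - 4)/6 = -11/6*(-48) = 88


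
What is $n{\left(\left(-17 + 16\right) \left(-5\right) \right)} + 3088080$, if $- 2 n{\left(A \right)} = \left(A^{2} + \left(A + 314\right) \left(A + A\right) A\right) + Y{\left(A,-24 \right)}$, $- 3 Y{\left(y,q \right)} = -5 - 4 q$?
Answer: $\frac{9240323}{3} \approx 3.0801 \cdot 10^{6}$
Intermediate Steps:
$Y{\left(y,q \right)} = \frac{5}{3} + \frac{4 q}{3}$ ($Y{\left(y,q \right)} = - \frac{-5 - 4 q}{3} = \frac{5}{3} + \frac{4 q}{3}$)
$n{\left(A \right)} = \frac{91}{6} - \frac{A^{2}}{2} - A^{2} \left(314 + A\right)$ ($n{\left(A \right)} = - \frac{\left(A^{2} + \left(A + 314\right) \left(A + A\right) A\right) + \left(\frac{5}{3} + \frac{4}{3} \left(-24\right)\right)}{2} = - \frac{\left(A^{2} + \left(314 + A\right) 2 A A\right) + \left(\frac{5}{3} - 32\right)}{2} = - \frac{\left(A^{2} + 2 A \left(314 + A\right) A\right) - \frac{91}{3}}{2} = - \frac{\left(A^{2} + 2 A^{2} \left(314 + A\right)\right) - \frac{91}{3}}{2} = - \frac{- \frac{91}{3} + A^{2} + 2 A^{2} \left(314 + A\right)}{2} = \frac{91}{6} - \frac{A^{2}}{2} - A^{2} \left(314 + A\right)$)
$n{\left(\left(-17 + 16\right) \left(-5\right) \right)} + 3088080 = \left(\frac{91}{6} - \left(\left(-17 + 16\right) \left(-5\right)\right)^{3} - \frac{629 \left(\left(-17 + 16\right) \left(-5\right)\right)^{2}}{2}\right) + 3088080 = \left(\frac{91}{6} - \left(\left(-1\right) \left(-5\right)\right)^{3} - \frac{629 \left(\left(-1\right) \left(-5\right)\right)^{2}}{2}\right) + 3088080 = \left(\frac{91}{6} - 5^{3} - \frac{629 \cdot 5^{2}}{2}\right) + 3088080 = \left(\frac{91}{6} - 125 - \frac{15725}{2}\right) + 3088080 = - \frac{23917}{3} + 3088080 = \frac{9240323}{3}$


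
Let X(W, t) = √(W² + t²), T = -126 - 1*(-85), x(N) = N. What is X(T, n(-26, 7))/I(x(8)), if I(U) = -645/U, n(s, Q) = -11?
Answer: -8*√1802/645 ≈ -0.52651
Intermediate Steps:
T = -41 (T = -126 + 85 = -41)
X(T, n(-26, 7))/I(x(8)) = √((-41)² + (-11)²)/((-645/8)) = √(1681 + 121)/((-645*⅛)) = √1802/(-645/8) = √1802*(-8/645) = -8*√1802/645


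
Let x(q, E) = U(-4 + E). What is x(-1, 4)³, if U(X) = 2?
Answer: 8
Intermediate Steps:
x(q, E) = 2
x(-1, 4)³ = 2³ = 8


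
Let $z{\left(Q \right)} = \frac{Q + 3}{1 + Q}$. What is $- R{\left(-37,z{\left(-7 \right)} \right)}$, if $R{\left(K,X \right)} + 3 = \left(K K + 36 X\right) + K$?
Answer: $-1353$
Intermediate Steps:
$z{\left(Q \right)} = \frac{3 + Q}{1 + Q}$
$R{\left(K,X \right)} = -3 + K + K^{2} + 36 X$ ($R{\left(K,X \right)} = -3 + \left(\left(K K + 36 X\right) + K\right) = -3 + \left(\left(K^{2} + 36 X\right) + K\right) = -3 + \left(K + K^{2} + 36 X\right) = -3 + K + K^{2} + 36 X$)
$- R{\left(-37,z{\left(-7 \right)} \right)} = - (-3 - 37 + \left(-37\right)^{2} + 36 \frac{3 - 7}{1 - 7}) = - (-3 - 37 + 1369 + 36 \frac{1}{-6} \left(-4\right)) = - (-3 - 37 + 1369 + 36 \left(\left(- \frac{1}{6}\right) \left(-4\right)\right)) = - (-3 - 37 + 1369 + 36 \cdot \frac{2}{3}) = - (-3 - 37 + 1369 + 24) = \left(-1\right) 1353 = -1353$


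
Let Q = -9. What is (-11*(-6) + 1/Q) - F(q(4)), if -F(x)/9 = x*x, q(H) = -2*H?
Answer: 5777/9 ≈ 641.89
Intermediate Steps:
F(x) = -9*x² (F(x) = -9*x*x = -9*x²)
(-11*(-6) + 1/Q) - F(q(4)) = (-11*(-6) + 1/(-9)) - (-9)*(-2*4)² = (66 - ⅑) - (-9)*(-8)² = 593/9 - (-9)*64 = 593/9 - 1*(-576) = 593/9 + 576 = 5777/9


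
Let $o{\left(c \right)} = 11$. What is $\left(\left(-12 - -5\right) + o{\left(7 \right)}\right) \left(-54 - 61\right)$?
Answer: $-460$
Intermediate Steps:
$\left(\left(-12 - -5\right) + o{\left(7 \right)}\right) \left(-54 - 61\right) = \left(\left(-12 - -5\right) + 11\right) \left(-54 - 61\right) = \left(\left(-12 + 5\right) + 11\right) \left(-54 - 61\right) = \left(-7 + 11\right) \left(-115\right) = 4 \left(-115\right) = -460$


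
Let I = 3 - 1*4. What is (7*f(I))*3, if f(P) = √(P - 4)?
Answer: 21*I*√5 ≈ 46.957*I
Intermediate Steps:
I = -1 (I = 3 - 4 = -1)
f(P) = √(-4 + P)
(7*f(I))*3 = (7*√(-4 - 1))*3 = (7*√(-5))*3 = (7*(I*√5))*3 = (7*I*√5)*3 = 21*I*√5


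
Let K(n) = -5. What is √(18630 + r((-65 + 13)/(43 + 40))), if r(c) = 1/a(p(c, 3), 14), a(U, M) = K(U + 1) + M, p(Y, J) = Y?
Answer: √167671/3 ≈ 136.49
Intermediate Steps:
a(U, M) = -5 + M
r(c) = ⅑ (r(c) = 1/(-5 + 14) = 1/9 = ⅑)
√(18630 + r((-65 + 13)/(43 + 40))) = √(18630 + ⅑) = √(167671/9) = √167671/3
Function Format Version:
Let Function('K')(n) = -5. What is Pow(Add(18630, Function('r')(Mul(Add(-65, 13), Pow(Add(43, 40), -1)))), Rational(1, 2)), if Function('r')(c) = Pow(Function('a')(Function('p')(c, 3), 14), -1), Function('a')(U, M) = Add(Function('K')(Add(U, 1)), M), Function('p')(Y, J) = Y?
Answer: Mul(Rational(1, 3), Pow(167671, Rational(1, 2))) ≈ 136.49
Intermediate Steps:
Function('a')(U, M) = Add(-5, M)
Function('r')(c) = Rational(1, 9) (Function('r')(c) = Pow(Add(-5, 14), -1) = Pow(9, -1) = Rational(1, 9))
Pow(Add(18630, Function('r')(Mul(Add(-65, 13), Pow(Add(43, 40), -1)))), Rational(1, 2)) = Pow(Add(18630, Rational(1, 9)), Rational(1, 2)) = Pow(Rational(167671, 9), Rational(1, 2)) = Mul(Rational(1, 3), Pow(167671, Rational(1, 2)))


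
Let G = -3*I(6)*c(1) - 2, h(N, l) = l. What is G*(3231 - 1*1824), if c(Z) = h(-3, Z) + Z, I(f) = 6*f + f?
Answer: -357378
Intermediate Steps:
I(f) = 7*f
c(Z) = 2*Z (c(Z) = Z + Z = 2*Z)
G = -254 (G = -3*7*6*2*1 - 2 = -126*2 - 2 = -3*84 - 2 = -252 - 2 = -254)
G*(3231 - 1*1824) = -254*(3231 - 1*1824) = -254*(3231 - 1824) = -254*1407 = -357378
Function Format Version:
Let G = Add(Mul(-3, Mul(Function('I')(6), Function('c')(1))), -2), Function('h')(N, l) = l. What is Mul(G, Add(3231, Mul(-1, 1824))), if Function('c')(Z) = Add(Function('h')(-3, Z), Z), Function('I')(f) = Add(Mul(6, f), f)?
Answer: -357378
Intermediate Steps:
Function('I')(f) = Mul(7, f)
Function('c')(Z) = Mul(2, Z) (Function('c')(Z) = Add(Z, Z) = Mul(2, Z))
G = -254 (G = Add(Mul(-3, Mul(Mul(7, 6), Mul(2, 1))), -2) = Add(Mul(-3, Mul(42, 2)), -2) = Add(Mul(-3, 84), -2) = Add(-252, -2) = -254)
Mul(G, Add(3231, Mul(-1, 1824))) = Mul(-254, Add(3231, Mul(-1, 1824))) = Mul(-254, Add(3231, -1824)) = Mul(-254, 1407) = -357378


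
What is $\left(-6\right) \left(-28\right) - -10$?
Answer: $178$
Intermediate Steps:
$\left(-6\right) \left(-28\right) - -10 = 168 + 10 = 178$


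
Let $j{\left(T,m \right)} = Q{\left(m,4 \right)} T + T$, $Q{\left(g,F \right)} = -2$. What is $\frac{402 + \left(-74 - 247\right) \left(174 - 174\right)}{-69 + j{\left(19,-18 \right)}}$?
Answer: $- \frac{201}{44} \approx -4.5682$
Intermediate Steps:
$j{\left(T,m \right)} = - T$ ($j{\left(T,m \right)} = - 2 T + T = - T$)
$\frac{402 + \left(-74 - 247\right) \left(174 - 174\right)}{-69 + j{\left(19,-18 \right)}} = \frac{402 + \left(-74 - 247\right) \left(174 - 174\right)}{-69 - 19} = \frac{402 - 0}{-69 - 19} = \frac{402 + 0}{-88} = 402 \left(- \frac{1}{88}\right) = - \frac{201}{44}$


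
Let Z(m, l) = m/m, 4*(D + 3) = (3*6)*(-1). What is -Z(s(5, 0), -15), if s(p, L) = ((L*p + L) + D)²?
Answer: -1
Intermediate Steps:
D = -15/2 (D = -3 + ((3*6)*(-1))/4 = -3 + (18*(-1))/4 = -3 + (¼)*(-18) = -3 - 9/2 = -15/2 ≈ -7.5000)
s(p, L) = (-15/2 + L + L*p)² (s(p, L) = ((L*p + L) - 15/2)² = ((L + L*p) - 15/2)² = (-15/2 + L + L*p)²)
Z(m, l) = 1
-Z(s(5, 0), -15) = -1*1 = -1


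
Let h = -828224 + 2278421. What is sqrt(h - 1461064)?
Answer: I*sqrt(10867) ≈ 104.24*I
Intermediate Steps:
h = 1450197
sqrt(h - 1461064) = sqrt(1450197 - 1461064) = sqrt(-10867) = I*sqrt(10867)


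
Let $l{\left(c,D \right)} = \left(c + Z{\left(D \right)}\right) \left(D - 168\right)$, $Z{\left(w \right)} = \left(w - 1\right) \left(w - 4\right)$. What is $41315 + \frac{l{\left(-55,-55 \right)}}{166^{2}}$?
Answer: $\frac{1137751613}{27556} \approx 41289.0$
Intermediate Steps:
$Z{\left(w \right)} = \left(-1 + w\right) \left(-4 + w\right)$
$l{\left(c,D \right)} = \left(-168 + D\right) \left(4 + c + D^{2} - 5 D\right)$ ($l{\left(c,D \right)} = \left(c + \left(4 + D^{2} - 5 D\right)\right) \left(D - 168\right) = \left(4 + c + D^{2} - 5 D\right) \left(-168 + D\right) = \left(-168 + D\right) \left(4 + c + D^{2} - 5 D\right)$)
$41315 + \frac{l{\left(-55,-55 \right)}}{166^{2}} = 41315 + \frac{-672 + \left(-55\right)^{3} - 173 \left(-55\right)^{2} - -9240 + 844 \left(-55\right) - -3025}{166^{2}} = 41315 + \frac{-672 - 166375 - 523325 + 9240 - 46420 + 3025}{27556} = 41315 + \left(-672 - 166375 - 523325 + 9240 - 46420 + 3025\right) \frac{1}{27556} = 41315 - \frac{724527}{27556} = \frac{1137751613}{27556}$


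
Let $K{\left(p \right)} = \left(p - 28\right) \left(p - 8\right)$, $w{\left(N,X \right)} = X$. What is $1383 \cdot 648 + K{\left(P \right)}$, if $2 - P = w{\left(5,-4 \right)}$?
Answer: $896228$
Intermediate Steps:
$P = 6$ ($P = 2 - -4 = 2 + 4 = 6$)
$K{\left(p \right)} = \left(-28 + p\right) \left(-8 + p\right)$
$1383 \cdot 648 + K{\left(P \right)} = 1383 \cdot 648 + \left(224 + 6^{2} - 216\right) = 896184 + \left(224 + 36 - 216\right) = 896184 + 44 = 896228$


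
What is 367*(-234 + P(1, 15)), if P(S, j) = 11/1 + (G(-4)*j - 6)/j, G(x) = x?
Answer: -417279/5 ≈ -83456.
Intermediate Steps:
P(S, j) = 11 + (-6 - 4*j)/j (P(S, j) = 11/1 + (-4*j - 6)/j = 11*1 + (-6 - 4*j)/j = 11 + (-6 - 4*j)/j)
367*(-234 + P(1, 15)) = 367*(-234 + (7 - 6/15)) = 367*(-234 + (7 - 6*1/15)) = 367*(-234 + (7 - 2/5)) = 367*(-234 + 33/5) = 367*(-1137/5) = -417279/5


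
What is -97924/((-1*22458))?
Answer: 48962/11229 ≈ 4.3603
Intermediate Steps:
-97924/((-1*22458)) = -97924/(-22458) = -97924*(-1/22458) = 48962/11229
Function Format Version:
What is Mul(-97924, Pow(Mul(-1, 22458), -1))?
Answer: Rational(48962, 11229) ≈ 4.3603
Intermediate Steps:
Mul(-97924, Pow(Mul(-1, 22458), -1)) = Mul(-97924, Pow(-22458, -1)) = Mul(-97924, Rational(-1, 22458)) = Rational(48962, 11229)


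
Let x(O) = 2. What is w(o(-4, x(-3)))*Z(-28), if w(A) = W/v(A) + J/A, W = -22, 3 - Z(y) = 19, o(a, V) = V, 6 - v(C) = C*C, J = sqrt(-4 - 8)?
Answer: 176 - 16*I*sqrt(3) ≈ 176.0 - 27.713*I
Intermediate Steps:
J = 2*I*sqrt(3) (J = sqrt(-12) = 2*I*sqrt(3) ≈ 3.4641*I)
v(C) = 6 - C**2 (v(C) = 6 - C*C = 6 - C**2)
Z(y) = -16 (Z(y) = 3 - 1*19 = 3 - 19 = -16)
w(A) = -22/(6 - A**2) + 2*I*sqrt(3)/A (w(A) = -22/(6 - A**2) + (2*I*sqrt(3))/A = -22/(6 - A**2) + 2*I*sqrt(3)/A)
w(o(-4, x(-3)))*Z(-28) = (2*(11*2 + I*sqrt(3)*(-6 + 2**2))/(2*(-6 + 2**2)))*(-16) = (2*(1/2)*(22 + I*sqrt(3)*(-6 + 4))/(-6 + 4))*(-16) = (2*(1/2)*(22 + I*sqrt(3)*(-2))/(-2))*(-16) = (2*(1/2)*(-1/2)*(22 - 2*I*sqrt(3)))*(-16) = (-11 + I*sqrt(3))*(-16) = 176 - 16*I*sqrt(3)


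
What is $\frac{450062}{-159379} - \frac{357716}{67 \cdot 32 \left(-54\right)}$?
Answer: $\frac{1226510063}{4613065776} \approx 0.26588$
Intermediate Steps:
$\frac{450062}{-159379} - \frac{357716}{67 \cdot 32 \left(-54\right)} = 450062 \left(- \frac{1}{159379}\right) - \frac{357716}{2144 \left(-54\right)} = - \frac{450062}{159379} - \frac{357716}{-115776} = - \frac{450062}{159379} - - \frac{89429}{28944} = - \frac{450062}{159379} + \frac{89429}{28944} = \frac{1226510063}{4613065776}$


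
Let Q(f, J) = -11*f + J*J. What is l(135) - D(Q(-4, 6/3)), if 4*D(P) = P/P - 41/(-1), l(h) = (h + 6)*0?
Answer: -21/2 ≈ -10.500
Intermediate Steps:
Q(f, J) = J² - 11*f (Q(f, J) = -11*f + J² = J² - 11*f)
l(h) = 0 (l(h) = (6 + h)*0 = 0)
D(P) = 21/2 (D(P) = (P/P - 41/(-1))/4 = (1 - 41*(-1))/4 = (1 + 41)/4 = (¼)*42 = 21/2)
l(135) - D(Q(-4, 6/3)) = 0 - 1*21/2 = 0 - 21/2 = -21/2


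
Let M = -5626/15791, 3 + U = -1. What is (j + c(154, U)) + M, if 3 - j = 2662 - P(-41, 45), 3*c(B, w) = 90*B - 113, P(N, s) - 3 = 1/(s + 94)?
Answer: 12682311602/6584847 ≈ 1926.0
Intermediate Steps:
U = -4 (U = -3 - 1 = -4)
P(N, s) = 3 + 1/(94 + s) (P(N, s) = 3 + 1/(s + 94) = 3 + 1/(94 + s))
c(B, w) = -113/3 + 30*B (c(B, w) = (90*B - 113)/3 = (-113 + 90*B)/3 = -113/3 + 30*B)
j = -369183/139 (j = 3 - (2662 - (283 + 3*45)/(94 + 45)) = 3 - (2662 - (283 + 135)/139) = 3 - (2662 - 418/139) = 3 - 1*369600/139 = 3 - 369600/139 = -369183/139 ≈ -2656.0)
M = -5626/15791 (M = -5626*1/15791 = -5626/15791 ≈ -0.35628)
(j + c(154, U)) + M = (-369183/139 + (-113/3 + 30*154)) - 5626/15791 = (-369183/139 + (-113/3 + 4620)) - 5626/15791 = (-369183/139 + 13747/3) - 5626/15791 = 803284/417 - 5626/15791 = 12682311602/6584847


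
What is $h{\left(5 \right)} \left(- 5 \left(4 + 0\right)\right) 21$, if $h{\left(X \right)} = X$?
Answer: $-2100$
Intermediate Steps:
$h{\left(5 \right)} \left(- 5 \left(4 + 0\right)\right) 21 = 5 \left(- 5 \left(4 + 0\right)\right) 21 = 5 \left(\left(-5\right) 4\right) 21 = 5 \left(-20\right) 21 = \left(-100\right) 21 = -2100$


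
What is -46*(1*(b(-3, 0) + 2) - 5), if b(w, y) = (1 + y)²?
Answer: 92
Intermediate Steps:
-46*(1*(b(-3, 0) + 2) - 5) = -46*(1*((1 + 0)² + 2) - 5) = -46*(1*(1² + 2) - 5) = -46*(1*(1 + 2) - 5) = -46*(1*3 - 5) = -46*(3 - 5) = -46*(-2) = 92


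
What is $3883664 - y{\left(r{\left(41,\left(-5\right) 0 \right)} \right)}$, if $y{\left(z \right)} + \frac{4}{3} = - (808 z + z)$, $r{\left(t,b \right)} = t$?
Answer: $\frac{11750503}{3} \approx 3.9168 \cdot 10^{6}$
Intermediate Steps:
$y{\left(z \right)} = - \frac{4}{3} - 809 z$ ($y{\left(z \right)} = - \frac{4}{3} - \left(808 z + z\right) = - \frac{4}{3} - 809 z$)
$3883664 - y{\left(r{\left(41,\left(-5\right) 0 \right)} \right)} = 3883664 - \left(- \frac{4}{3} - 33169\right) = 3883664 - - \frac{99511}{3} = 3883664 + \frac{99511}{3} = \frac{11750503}{3}$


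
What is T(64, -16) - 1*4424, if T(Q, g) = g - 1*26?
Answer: -4466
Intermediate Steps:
T(Q, g) = -26 + g (T(Q, g) = g - 26 = -26 + g)
T(64, -16) - 1*4424 = (-26 - 16) - 1*4424 = -42 - 4424 = -4466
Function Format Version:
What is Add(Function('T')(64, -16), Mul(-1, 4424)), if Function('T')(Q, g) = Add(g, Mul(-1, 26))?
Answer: -4466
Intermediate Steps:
Function('T')(Q, g) = Add(-26, g) (Function('T')(Q, g) = Add(g, -26) = Add(-26, g))
Add(Function('T')(64, -16), Mul(-1, 4424)) = Add(Add(-26, -16), Mul(-1, 4424)) = Add(-42, -4424) = -4466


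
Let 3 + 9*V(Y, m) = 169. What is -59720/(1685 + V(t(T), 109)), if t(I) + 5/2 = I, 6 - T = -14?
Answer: -537480/15331 ≈ -35.058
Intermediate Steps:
T = 20 (T = 6 - 1*(-14) = 6 + 14 = 20)
t(I) = -5/2 + I
V(Y, m) = 166/9 (V(Y, m) = -⅓ + (⅑)*169 = -⅓ + 169/9 = 166/9)
-59720/(1685 + V(t(T), 109)) = -59720/(1685 + 166/9) = -59720/15331/9 = -59720*9/15331 = -537480/15331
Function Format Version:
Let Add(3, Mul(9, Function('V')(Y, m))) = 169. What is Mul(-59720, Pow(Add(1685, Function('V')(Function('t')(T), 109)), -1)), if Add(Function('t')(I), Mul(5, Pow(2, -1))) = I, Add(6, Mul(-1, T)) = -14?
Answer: Rational(-537480, 15331) ≈ -35.058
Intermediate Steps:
T = 20 (T = Add(6, Mul(-1, -14)) = Add(6, 14) = 20)
Function('t')(I) = Add(Rational(-5, 2), I)
Function('V')(Y, m) = Rational(166, 9) (Function('V')(Y, m) = Add(Rational(-1, 3), Mul(Rational(1, 9), 169)) = Add(Rational(-1, 3), Rational(169, 9)) = Rational(166, 9))
Mul(-59720, Pow(Add(1685, Function('V')(Function('t')(T), 109)), -1)) = Mul(-59720, Pow(Add(1685, Rational(166, 9)), -1)) = Mul(-59720, Pow(Rational(15331, 9), -1)) = Mul(-59720, Rational(9, 15331)) = Rational(-537480, 15331)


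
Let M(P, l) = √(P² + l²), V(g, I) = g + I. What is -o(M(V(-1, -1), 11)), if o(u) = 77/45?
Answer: -77/45 ≈ -1.7111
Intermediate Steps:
V(g, I) = I + g
o(u) = 77/45 (o(u) = 77*(1/45) = 77/45)
-o(M(V(-1, -1), 11)) = -1*77/45 = -77/45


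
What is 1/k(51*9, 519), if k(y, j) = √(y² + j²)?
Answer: √53338/160014 ≈ 0.0014433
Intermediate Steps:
k(y, j) = √(j² + y²)
1/k(51*9, 519) = 1/(√(519² + (51*9)²)) = 1/(√(269361 + 459²)) = 1/(√(269361 + 210681)) = 1/(√480042) = 1/(3*√53338) = √53338/160014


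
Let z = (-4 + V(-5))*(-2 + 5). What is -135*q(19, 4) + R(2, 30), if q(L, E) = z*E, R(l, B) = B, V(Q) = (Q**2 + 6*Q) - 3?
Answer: 19470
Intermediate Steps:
V(Q) = -3 + Q**2 + 6*Q
z = -36 (z = (-4 + (-3 + (-5)**2 + 6*(-5)))*(-2 + 5) = (-4 + (-3 + 25 - 30))*3 = (-4 - 8)*3 = -12*3 = -36)
q(L, E) = -36*E
-135*q(19, 4) + R(2, 30) = -(-4860)*4 + 30 = -135*(-144) + 30 = 19440 + 30 = 19470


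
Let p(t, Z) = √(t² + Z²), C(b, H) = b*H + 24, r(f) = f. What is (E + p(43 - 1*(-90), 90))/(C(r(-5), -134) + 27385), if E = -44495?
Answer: -44495/28079 + √25789/28079 ≈ -1.5789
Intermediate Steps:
C(b, H) = 24 + H*b (C(b, H) = H*b + 24 = 24 + H*b)
p(t, Z) = √(Z² + t²)
(E + p(43 - 1*(-90), 90))/(C(r(-5), -134) + 27385) = (-44495 + √(90² + (43 - 1*(-90))²))/((24 - 134*(-5)) + 27385) = (-44495 + √(8100 + (43 + 90)²))/((24 + 670) + 27385) = (-44495 + √(8100 + 133²))/(694 + 27385) = (-44495 + √(8100 + 17689))/28079 = (-44495 + √25789)*(1/28079) = -44495/28079 + √25789/28079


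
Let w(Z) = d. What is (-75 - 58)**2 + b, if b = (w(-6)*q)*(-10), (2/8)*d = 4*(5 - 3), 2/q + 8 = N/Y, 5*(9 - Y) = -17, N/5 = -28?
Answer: 5298931/299 ≈ 17722.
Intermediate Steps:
N = -140 (N = 5*(-28) = -140)
Y = 62/5 (Y = 9 - 1/5*(-17) = 9 + 17/5 = 62/5 ≈ 12.400)
q = -31/299 (q = 2/(-8 - 140/62/5) = 2/(-8 - 140*5/62) = 2/(-8 - 350/31) = 2/(-598/31) = 2*(-31/598) = -31/299 ≈ -0.10368)
d = 32 (d = 4*(4*(5 - 3)) = 4*(4*2) = 4*8 = 32)
w(Z) = 32
b = 9920/299 (b = (32*(-31/299))*(-10) = -992/299*(-10) = 9920/299 ≈ 33.177)
(-75 - 58)**2 + b = (-75 - 58)**2 + 9920/299 = (-133)**2 + 9920/299 = 17689 + 9920/299 = 5298931/299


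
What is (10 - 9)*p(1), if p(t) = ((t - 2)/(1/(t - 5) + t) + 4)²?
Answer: 64/9 ≈ 7.1111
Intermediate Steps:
p(t) = (4 + (-2 + t)/(t + 1/(-5 + t)))² (p(t) = ((-2 + t)/(1/(-5 + t) + t) + 4)² = ((-2 + t)/(t + 1/(-5 + t)) + 4)² = (4 + (-2 + t)/(t + 1/(-5 + t)))²)
(10 - 9)*p(1) = (10 - 9)*((14 - 27*1 + 5*1²)²/(1 + 1² - 5*1)²) = 1*((14 - 27 + 5*1)²/(1 + 1 - 5)²) = 1*((14 - 27 + 5)²/(-3)²) = 1*((⅑)*(-8)²) = 1*((⅑)*64) = 1*(64/9) = 64/9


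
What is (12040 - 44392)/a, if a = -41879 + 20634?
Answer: 32352/21245 ≈ 1.5228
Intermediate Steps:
a = -21245
(12040 - 44392)/a = (12040 - 44392)/(-21245) = -32352*(-1/21245) = 32352/21245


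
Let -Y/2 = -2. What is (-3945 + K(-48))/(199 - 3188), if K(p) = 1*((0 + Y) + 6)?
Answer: 3935/2989 ≈ 1.3165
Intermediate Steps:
Y = 4 (Y = -2*(-2) = 4)
K(p) = 10 (K(p) = 1*((0 + 4) + 6) = 1*(4 + 6) = 1*10 = 10)
(-3945 + K(-48))/(199 - 3188) = (-3945 + 10)/(199 - 3188) = -3935/(-2989) = -3935*(-1/2989) = 3935/2989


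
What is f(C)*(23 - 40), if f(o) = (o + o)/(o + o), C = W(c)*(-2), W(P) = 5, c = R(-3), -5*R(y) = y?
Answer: -17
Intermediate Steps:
R(y) = -y/5
c = ⅗ (c = -⅕*(-3) = ⅗ ≈ 0.60000)
C = -10 (C = 5*(-2) = -10)
f(o) = 1 (f(o) = (2*o)/((2*o)) = (2*o)*(1/(2*o)) = 1)
f(C)*(23 - 40) = 1*(23 - 40) = 1*(-17) = -17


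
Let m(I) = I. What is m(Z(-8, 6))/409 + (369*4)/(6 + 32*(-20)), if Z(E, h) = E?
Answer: -304378/129653 ≈ -2.3476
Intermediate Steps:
m(Z(-8, 6))/409 + (369*4)/(6 + 32*(-20)) = -8/409 + (369*4)/(6 + 32*(-20)) = -8*1/409 + 1476/(6 - 640) = -8/409 + 1476/(-634) = -8/409 + 1476*(-1/634) = -8/409 - 738/317 = -304378/129653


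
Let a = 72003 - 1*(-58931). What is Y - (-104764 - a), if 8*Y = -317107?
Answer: 1568477/8 ≈ 1.9606e+5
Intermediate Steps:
a = 130934 (a = 72003 + 58931 = 130934)
Y = -317107/8 (Y = (1/8)*(-317107) = -317107/8 ≈ -39638.)
Y - (-104764 - a) = -317107/8 - (-104764 - 1*130934) = -317107/8 - (-104764 - 130934) = -317107/8 - 1*(-235698) = -317107/8 + 235698 = 1568477/8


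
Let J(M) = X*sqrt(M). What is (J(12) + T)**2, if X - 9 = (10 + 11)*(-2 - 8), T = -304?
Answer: 577228 + 244416*sqrt(3) ≈ 1.0006e+6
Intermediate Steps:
X = -201 (X = 9 + (10 + 11)*(-2 - 8) = 9 + 21*(-10) = 9 - 210 = -201)
J(M) = -201*sqrt(M)
(J(12) + T)**2 = (-402*sqrt(3) - 304)**2 = (-304 - 402*sqrt(3))**2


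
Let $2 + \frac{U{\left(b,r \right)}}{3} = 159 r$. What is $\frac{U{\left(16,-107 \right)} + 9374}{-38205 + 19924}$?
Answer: $\frac{41671}{18281} \approx 2.2795$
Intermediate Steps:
$U{\left(b,r \right)} = -6 + 477 r$ ($U{\left(b,r \right)} = -6 + 3 \cdot 159 r = -6 + 477 r$)
$\frac{U{\left(16,-107 \right)} + 9374}{-38205 + 19924} = \frac{\left(-6 + 477 \left(-107\right)\right) + 9374}{-38205 + 19924} = \frac{\left(-6 - 51039\right) + 9374}{-18281} = \left(-51045 + 9374\right) \left(- \frac{1}{18281}\right) = \left(-41671\right) \left(- \frac{1}{18281}\right) = \frac{41671}{18281}$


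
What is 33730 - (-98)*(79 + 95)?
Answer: 50782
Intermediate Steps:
33730 - (-98)*(79 + 95) = 33730 - (-98)*174 = 33730 - 1*(-17052) = 33730 + 17052 = 50782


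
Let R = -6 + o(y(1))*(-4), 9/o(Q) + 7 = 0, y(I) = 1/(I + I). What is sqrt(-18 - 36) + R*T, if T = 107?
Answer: -642/7 + 3*I*sqrt(6) ≈ -91.714 + 7.3485*I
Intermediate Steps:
y(I) = 1/(2*I)
o(Q) = -9/7 (o(Q) = 9/(-7 + 0) = 9/(-7) = 9*(-1/7) = -9/7)
R = -6/7 (R = -6 - 9/7*(-4) = -6 + 36/7 = -6/7 ≈ -0.85714)
sqrt(-18 - 36) + R*T = sqrt(-18 - 36) - 6/7*107 = sqrt(-54) - 642/7 = 3*I*sqrt(6) - 642/7 = -642/7 + 3*I*sqrt(6)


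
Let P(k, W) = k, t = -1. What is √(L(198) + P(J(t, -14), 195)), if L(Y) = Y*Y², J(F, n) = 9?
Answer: 3*√862489 ≈ 2786.1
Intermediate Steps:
L(Y) = Y³
√(L(198) + P(J(t, -14), 195)) = √(198³ + 9) = √(7762392 + 9) = √7762401 = 3*√862489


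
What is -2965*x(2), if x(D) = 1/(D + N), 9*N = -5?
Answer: -26685/13 ≈ -2052.7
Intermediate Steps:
N = -5/9 (N = (⅑)*(-5) = -5/9 ≈ -0.55556)
x(D) = 1/(-5/9 + D) (x(D) = 1/(D - 5/9) = 1/(-5/9 + D))
-2965*x(2) = -26685/(-5 + 9*2) = -26685/(-5 + 18) = -26685/13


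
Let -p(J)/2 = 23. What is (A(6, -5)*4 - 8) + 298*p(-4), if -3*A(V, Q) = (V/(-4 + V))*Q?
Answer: -13696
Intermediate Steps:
p(J) = -46 (p(J) = -2*23 = -46)
A(V, Q) = -Q*V/(3*(-4 + V)) (A(V, Q) = -V/(-4 + V)*Q/3 = -Q*V/(3*(-4 + V)))
(A(6, -5)*4 - 8) + 298*p(-4) = (-1*(-5)*6/(-12 + 3*6)*4 - 8) + 298*(-46) = (-1*(-5)*6/(-12 + 18)*4 - 8) - 13708 = (-1*(-5)*6/6*4 - 8) - 13708 = (-1*(-5)*6*1/6*4 - 8) - 13708 = (5*4 - 8) - 13708 = (20 - 8) - 13708 = 12 - 13708 = -13696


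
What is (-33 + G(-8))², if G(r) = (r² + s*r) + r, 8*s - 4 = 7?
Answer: 144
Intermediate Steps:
s = 11/8 (s = ½ + (⅛)*7 = ½ + 7/8 = 11/8 ≈ 1.3750)
G(r) = r² + 19*r/8 (G(r) = (r² + 11*r/8) + r = r² + 19*r/8)
(-33 + G(-8))² = (-33 + (⅛)*(-8)*(19 + 8*(-8)))² = (-33 + (⅛)*(-8)*(19 - 64))² = (-33 + (⅛)*(-8)*(-45))² = (-33 + 45)² = 12² = 144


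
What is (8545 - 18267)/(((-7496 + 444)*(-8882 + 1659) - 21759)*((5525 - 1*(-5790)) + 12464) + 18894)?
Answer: -9722/1210703927917 ≈ -8.0300e-9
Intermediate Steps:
(8545 - 18267)/(((-7496 + 444)*(-8882 + 1659) - 21759)*((5525 - 1*(-5790)) + 12464) + 18894) = -9722/((-7052*(-7223) - 21759)*((5525 + 5790) + 12464) + 18894) = -9722/((50936596 - 21759)*(11315 + 12464) + 18894) = -9722/(50914837*23779 + 18894) = -9722/(1210703909023 + 18894) = -9722/1210703927917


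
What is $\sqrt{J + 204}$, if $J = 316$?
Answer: $2 \sqrt{130} \approx 22.803$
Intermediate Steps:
$\sqrt{J + 204} = \sqrt{316 + 204} = \sqrt{520} = 2 \sqrt{130}$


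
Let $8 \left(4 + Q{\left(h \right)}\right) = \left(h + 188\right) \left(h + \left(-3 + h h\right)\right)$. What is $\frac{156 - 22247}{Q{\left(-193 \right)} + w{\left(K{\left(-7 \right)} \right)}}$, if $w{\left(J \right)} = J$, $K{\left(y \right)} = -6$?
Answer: $\frac{176728}{185345} \approx 0.95351$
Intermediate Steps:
$Q{\left(h \right)} = -4 + \frac{\left(188 + h\right) \left(-3 + h + h^{2}\right)}{8}$ ($Q{\left(h \right)} = -4 + \frac{\left(h + 188\right) \left(h + \left(-3 + h h\right)\right)}{8} = -4 + \frac{\left(188 + h\right) \left(h + \left(-3 + h^{2}\right)\right)}{8} = -4 + \frac{\left(188 + h\right) \left(-3 + h + h^{2}\right)}{8}$)
$\frac{156 - 22247}{Q{\left(-193 \right)} + w{\left(K{\left(-7 \right)} \right)}} = \frac{156 - 22247}{\left(- \frac{149}{2} + \frac{\left(-193\right)^{3}}{8} + \frac{185}{8} \left(-193\right) + \frac{189 \left(-193\right)^{2}}{8}\right) - 6} = - \frac{22091}{\left(- \frac{149}{2} + \frac{1}{8} \left(-7189057\right) - \frac{35705}{8} + \frac{189}{8} \cdot 37249\right) - 6} = - \frac{22091}{\left(- \frac{149}{2} - \frac{7189057}{8} - \frac{35705}{8} + \frac{7040061}{8}\right) - 6} = - \frac{22091}{- \frac{185297}{8} - 6} = - \frac{22091}{- \frac{185345}{8}} = \left(-22091\right) \left(- \frac{8}{185345}\right) = \frac{176728}{185345}$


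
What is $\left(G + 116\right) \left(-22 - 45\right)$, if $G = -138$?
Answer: $1474$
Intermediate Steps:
$\left(G + 116\right) \left(-22 - 45\right) = \left(-138 + 116\right) \left(-22 - 45\right) = - 22 \left(-22 - 45\right) = \left(-22\right) \left(-67\right) = 1474$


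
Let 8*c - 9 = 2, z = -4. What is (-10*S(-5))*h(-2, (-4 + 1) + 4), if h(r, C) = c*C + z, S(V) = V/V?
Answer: 105/4 ≈ 26.250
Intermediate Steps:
c = 11/8 (c = 9/8 + (⅛)*2 = 9/8 + ¼ = 11/8 ≈ 1.3750)
S(V) = 1
h(r, C) = -4 + 11*C/8 (h(r, C) = 11*C/8 - 4 = -4 + 11*C/8)
(-10*S(-5))*h(-2, (-4 + 1) + 4) = (-10*1)*(-4 + 11*((-4 + 1) + 4)/8) = -10*(-4 + 11*(-3 + 4)/8) = -10*(-4 + (11/8)*1) = -10*(-4 + 11/8) = -10*(-21/8) = 105/4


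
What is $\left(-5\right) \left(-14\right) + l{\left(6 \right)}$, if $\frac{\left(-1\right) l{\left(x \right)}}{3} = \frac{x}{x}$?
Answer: $67$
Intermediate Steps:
$l{\left(x \right)} = -3$ ($l{\left(x \right)} = - 3 \frac{x}{x} = \left(-3\right) 1 = -3$)
$\left(-5\right) \left(-14\right) + l{\left(6 \right)} = \left(-5\right) \left(-14\right) - 3 = 70 - 3 = 67$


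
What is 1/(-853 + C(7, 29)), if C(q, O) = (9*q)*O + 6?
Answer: 1/980 ≈ 0.0010204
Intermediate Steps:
C(q, O) = 6 + 9*O*q (C(q, O) = 9*O*q + 6 = 6 + 9*O*q)
1/(-853 + C(7, 29)) = 1/(-853 + (6 + 9*29*7)) = 1/(-853 + (6 + 1827)) = 1/(-853 + 1833) = 1/980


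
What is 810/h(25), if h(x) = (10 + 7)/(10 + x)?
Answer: 28350/17 ≈ 1667.6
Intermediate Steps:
h(x) = 17/(10 + x)
810/h(25) = 810/((17/(10 + 25))) = 810/((17/35)) = 810/((17*(1/35))) = 810/(17/35) = 810*(35/17) = 28350/17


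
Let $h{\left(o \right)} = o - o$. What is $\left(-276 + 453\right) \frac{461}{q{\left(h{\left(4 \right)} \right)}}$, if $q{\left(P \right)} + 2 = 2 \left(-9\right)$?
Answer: $- \frac{81597}{20} \approx -4079.9$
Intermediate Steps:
$h{\left(o \right)} = 0$
$q{\left(P \right)} = -20$ ($q{\left(P \right)} = -2 + 2 \left(-9\right) = -2 - 18 = -20$)
$\left(-276 + 453\right) \frac{461}{q{\left(h{\left(4 \right)} \right)}} = \left(-276 + 453\right) \frac{461}{-20} = 177 \cdot 461 \left(- \frac{1}{20}\right) = 177 \left(- \frac{461}{20}\right) = - \frac{81597}{20}$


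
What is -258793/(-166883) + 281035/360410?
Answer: 28034309807/12029260406 ≈ 2.3305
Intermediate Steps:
-258793/(-166883) + 281035/360410 = -258793*(-1/166883) + 281035*(1/360410) = 258793/166883 + 56207/72082 = 28034309807/12029260406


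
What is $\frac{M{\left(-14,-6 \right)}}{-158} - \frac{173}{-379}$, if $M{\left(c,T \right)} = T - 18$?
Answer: $\frac{18215}{29941} \approx 0.60836$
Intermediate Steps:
$M{\left(c,T \right)} = -18 + T$
$\frac{M{\left(-14,-6 \right)}}{-158} - \frac{173}{-379} = \frac{-18 - 6}{-158} - \frac{173}{-379} = \left(-24\right) \left(- \frac{1}{158}\right) - - \frac{173}{379} = \frac{12}{79} + \frac{173}{379} = \frac{18215}{29941}$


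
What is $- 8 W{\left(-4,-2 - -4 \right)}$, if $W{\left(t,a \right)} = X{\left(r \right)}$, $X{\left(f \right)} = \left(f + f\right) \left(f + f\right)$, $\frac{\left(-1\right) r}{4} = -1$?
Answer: $-512$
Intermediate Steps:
$r = 4$ ($r = \left(-4\right) \left(-1\right) = 4$)
$X{\left(f \right)} = 4 f^{2}$ ($X{\left(f \right)} = 2 f 2 f = 4 f^{2}$)
$W{\left(t,a \right)} = 64$ ($W{\left(t,a \right)} = 4 \cdot 4^{2} = 4 \cdot 16 = 64$)
$- 8 W{\left(-4,-2 - -4 \right)} = \left(-8\right) 64 = -512$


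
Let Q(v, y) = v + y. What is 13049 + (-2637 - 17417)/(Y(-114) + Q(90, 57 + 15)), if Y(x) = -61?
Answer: 1297895/101 ≈ 12850.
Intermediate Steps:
13049 + (-2637 - 17417)/(Y(-114) + Q(90, 57 + 15)) = 13049 + (-2637 - 17417)/(-61 + (90 + (57 + 15))) = 13049 - 20054/(-61 + (90 + 72)) = 13049 - 20054/(-61 + 162) = 13049 - 20054/101 = 1297895/101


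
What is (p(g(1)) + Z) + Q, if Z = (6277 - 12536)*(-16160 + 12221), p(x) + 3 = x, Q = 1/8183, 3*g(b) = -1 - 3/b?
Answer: 605235873973/24549 ≈ 2.4654e+7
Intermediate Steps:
g(b) = -1/3 - 1/b (g(b) = (-1 - 3/b)/3 = -1/3 - 1/b)
Q = 1/8183 ≈ 0.00012220
p(x) = -3 + x
Z = 24654201 (Z = -6259*(-3939) = 24654201)
(p(g(1)) + Z) + Q = ((-3 + (1/3)*(-3 - 1*1)/1) + 24654201) + 1/8183 = ((-3 + (1/3)*1*(-3 - 1)) + 24654201) + 1/8183 = ((-3 + (1/3)*1*(-4)) + 24654201) + 1/8183 = ((-3 - 4/3) + 24654201) + 1/8183 = (-13/3 + 24654201) + 1/8183 = 73962590/3 + 1/8183 = 605235873973/24549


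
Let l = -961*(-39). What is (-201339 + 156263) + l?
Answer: -7597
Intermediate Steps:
l = 37479
(-201339 + 156263) + l = (-201339 + 156263) + 37479 = -45076 + 37479 = -7597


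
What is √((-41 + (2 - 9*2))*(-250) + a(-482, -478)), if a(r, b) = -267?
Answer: √13983 ≈ 118.25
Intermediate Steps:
√((-41 + (2 - 9*2))*(-250) + a(-482, -478)) = √((-41 + (2 - 9*2))*(-250) - 267) = √((-41 + (2 - 18))*(-250) - 267) = √((-41 - 16)*(-250) - 267) = √(-57*(-250) - 267) = √(14250 - 267) = √13983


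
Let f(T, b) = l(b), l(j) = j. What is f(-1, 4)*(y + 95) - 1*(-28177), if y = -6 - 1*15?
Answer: 28473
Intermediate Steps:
y = -21 (y = -6 - 15 = -21)
f(T, b) = b
f(-1, 4)*(y + 95) - 1*(-28177) = 4*(-21 + 95) - 1*(-28177) = 4*74 + 28177 = 296 + 28177 = 28473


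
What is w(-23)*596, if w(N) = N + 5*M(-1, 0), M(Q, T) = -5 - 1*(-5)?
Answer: -13708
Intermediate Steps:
M(Q, T) = 0 (M(Q, T) = -5 + 5 = 0)
w(N) = N (w(N) = N + 5*0 = N + 0 = N)
w(-23)*596 = -23*596 = -13708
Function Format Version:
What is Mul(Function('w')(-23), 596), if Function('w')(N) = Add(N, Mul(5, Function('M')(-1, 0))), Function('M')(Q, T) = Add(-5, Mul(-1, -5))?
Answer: -13708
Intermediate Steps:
Function('M')(Q, T) = 0 (Function('M')(Q, T) = Add(-5, 5) = 0)
Function('w')(N) = N (Function('w')(N) = Add(N, Mul(5, 0)) = Add(N, 0) = N)
Mul(Function('w')(-23), 596) = Mul(-23, 596) = -13708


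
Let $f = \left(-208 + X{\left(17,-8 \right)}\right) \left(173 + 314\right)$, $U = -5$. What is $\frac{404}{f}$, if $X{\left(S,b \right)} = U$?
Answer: $- \frac{404}{103731} \approx -0.0038947$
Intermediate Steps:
$X{\left(S,b \right)} = -5$
$f = -103731$ ($f = \left(-208 - 5\right) \left(173 + 314\right) = \left(-213\right) 487 = -103731$)
$\frac{404}{f} = \frac{404}{-103731} = 404 \left(- \frac{1}{103731}\right) = - \frac{404}{103731}$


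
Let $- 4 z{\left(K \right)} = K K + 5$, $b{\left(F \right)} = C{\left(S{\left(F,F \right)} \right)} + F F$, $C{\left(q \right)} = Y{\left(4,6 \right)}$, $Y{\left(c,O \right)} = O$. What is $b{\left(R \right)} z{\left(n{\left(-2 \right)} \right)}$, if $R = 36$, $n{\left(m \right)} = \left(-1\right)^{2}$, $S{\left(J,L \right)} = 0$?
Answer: $-1953$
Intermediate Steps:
$n{\left(m \right)} = 1$
$C{\left(q \right)} = 6$
$b{\left(F \right)} = 6 + F^{2}$ ($b{\left(F \right)} = 6 + F F = 6 + F^{2}$)
$z{\left(K \right)} = - \frac{5}{4} - \frac{K^{2}}{4}$ ($z{\left(K \right)} = - \frac{K K + 5}{4} = - \frac{K^{2} + 5}{4} = - \frac{5 + K^{2}}{4} = - \frac{5}{4} - \frac{K^{2}}{4}$)
$b{\left(R \right)} z{\left(n{\left(-2 \right)} \right)} = \left(6 + 36^{2}\right) \left(- \frac{5}{4} - \frac{1^{2}}{4}\right) = \left(6 + 1296\right) \left(- \frac{5}{4} - \frac{1}{4}\right) = 1302 \left(- \frac{5}{4} - \frac{1}{4}\right) = 1302 \left(- \frac{3}{2}\right) = -1953$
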